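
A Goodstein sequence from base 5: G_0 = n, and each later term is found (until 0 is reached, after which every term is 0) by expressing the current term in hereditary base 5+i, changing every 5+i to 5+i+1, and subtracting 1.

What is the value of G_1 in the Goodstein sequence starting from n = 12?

13

step 0: 12 = 2·5 + 2; sub 6 for 5: 2·6 + 2; = 14; G_1 = 14−1 = 13
step 1: 13 = 2·6 + 1; sub 7 for 6: 2·7 + 1; = 15; G_2 = 15−1 = 14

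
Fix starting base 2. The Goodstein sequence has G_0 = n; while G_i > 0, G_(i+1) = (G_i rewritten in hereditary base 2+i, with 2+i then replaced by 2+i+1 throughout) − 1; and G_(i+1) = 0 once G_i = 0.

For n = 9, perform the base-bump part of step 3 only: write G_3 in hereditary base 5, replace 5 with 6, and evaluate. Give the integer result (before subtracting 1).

G_0=9  [base 2] 2^(2 + 1) + 1  →[2↦3]→  3^(3 + 1) + 1 = 82  −1 ⇒ G_1=81
G_1=81  [base 3] 3^(3 + 1)  →[3↦4]→  4^(4 + 1) = 1024  −1 ⇒ G_2=1023
G_2=1023  [base 4] 3·4^4 + 3·4^3 + 3·4^2 + 3·4 + 3  →[4↦5]→  3·5^5 + 3·5^3 + 3·5^2 + 3·5 + 3 = 9843  −1 ⇒ G_3=9842
G_3=9842  [base 5] 3·5^5 + 3·5^3 + 3·5^2 + 3·5 + 2  →[5↦6]→  3·6^6 + 3·6^3 + 3·6^2 + 3·6 + 2 = 140744  −1 ⇒ G_4=140743

140744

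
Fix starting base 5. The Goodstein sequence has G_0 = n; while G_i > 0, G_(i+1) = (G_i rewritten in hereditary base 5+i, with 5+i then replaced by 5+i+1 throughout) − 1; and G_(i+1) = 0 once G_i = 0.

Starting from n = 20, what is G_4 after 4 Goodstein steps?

[0] 20 ≡ 4·5 (base 5). Lift 6: 24. −1: 23.
[1] 23 ≡ 3·6 + 5 (base 6). Lift 7: 26. −1: 25.
[2] 25 ≡ 3·7 + 4 (base 7). Lift 8: 28. −1: 27.
[3] 27 ≡ 3·8 + 3 (base 8). Lift 9: 30. −1: 29.
[4] 29 ≡ 3·9 + 2 (base 9). Lift 10: 32. −1: 31.

29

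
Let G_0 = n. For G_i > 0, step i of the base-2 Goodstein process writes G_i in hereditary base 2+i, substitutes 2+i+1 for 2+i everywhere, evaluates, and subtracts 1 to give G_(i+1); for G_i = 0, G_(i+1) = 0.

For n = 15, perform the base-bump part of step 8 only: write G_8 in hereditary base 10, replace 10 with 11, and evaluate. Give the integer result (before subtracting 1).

3138578427935

G_0=15  [base 2] 2^(2 + 1) + 2^2 + 2 + 1  →[2↦3]→  3^(3 + 1) + 3^3 + 3 + 1 = 112  −1 ⇒ G_1=111
G_1=111  [base 3] 3^(3 + 1) + 3^3 + 3  →[3↦4]→  4^(4 + 1) + 4^4 + 4 = 1284  −1 ⇒ G_2=1283
G_2=1283  [base 4] 4^(4 + 1) + 4^4 + 3  →[4↦5]→  5^(5 + 1) + 5^5 + 3 = 18753  −1 ⇒ G_3=18752
G_3=18752  [base 5] 5^(5 + 1) + 5^5 + 2  →[5↦6]→  6^(6 + 1) + 6^6 + 2 = 326594  −1 ⇒ G_4=326593
G_4=326593  [base 6] 6^(6 + 1) + 6^6 + 1  →[6↦7]→  7^(7 + 1) + 7^7 + 1 = 6588345  −1 ⇒ G_5=6588344
G_5=6588344  [base 7] 7^(7 + 1) + 7^7  →[7↦8]→  8^(8 + 1) + 8^8 = 150994944  −1 ⇒ G_6=150994943
G_6=150994943  [base 8] 8^(8 + 1) + 7·8^7 + 7·8^6 + 7·8^5 + 7·8^4 + 7·8^3 + 7·8^2 + 7·8 + 7  →[8↦9]→  9^(9 + 1) + 7·9^7 + 7·9^6 + 7·9^5 + 7·9^4 + 7·9^3 + 7·9^2 + 7·9 + 7 = 3524450281  −1 ⇒ G_7=3524450280
G_7=3524450280  [base 9] 9^(9 + 1) + 7·9^7 + 7·9^6 + 7·9^5 + 7·9^4 + 7·9^3 + 7·9^2 + 7·9 + 6  →[9↦10]→  10^(10 + 1) + 7·10^7 + 7·10^6 + 7·10^5 + 7·10^4 + 7·10^3 + 7·10^2 + 7·10 + 6 = 100077777776  −1 ⇒ G_8=100077777775
G_8=100077777775  [base 10] 10^(10 + 1) + 7·10^7 + 7·10^6 + 7·10^5 + 7·10^4 + 7·10^3 + 7·10^2 + 7·10 + 5  →[10↦11]→  11^(11 + 1) + 7·11^7 + 7·11^6 + 7·11^5 + 7·11^4 + 7·11^3 + 7·11^2 + 7·11 + 5 = 3138578427935  −1 ⇒ G_9=3138578427934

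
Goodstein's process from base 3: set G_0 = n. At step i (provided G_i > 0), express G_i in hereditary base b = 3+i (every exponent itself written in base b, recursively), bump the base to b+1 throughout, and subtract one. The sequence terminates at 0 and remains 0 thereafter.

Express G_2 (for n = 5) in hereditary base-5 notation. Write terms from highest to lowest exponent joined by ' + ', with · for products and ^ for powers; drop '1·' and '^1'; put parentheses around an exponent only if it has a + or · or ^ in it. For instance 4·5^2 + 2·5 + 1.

[0] 5 ≡ 3 + 2 (base 3). Lift 4: 6. −1: 5.
[1] 5 ≡ 4 + 1 (base 4). Lift 5: 6. −1: 5.
[2] 5 ≡ 5 (base 5). Lift 6: 6. −1: 5.

5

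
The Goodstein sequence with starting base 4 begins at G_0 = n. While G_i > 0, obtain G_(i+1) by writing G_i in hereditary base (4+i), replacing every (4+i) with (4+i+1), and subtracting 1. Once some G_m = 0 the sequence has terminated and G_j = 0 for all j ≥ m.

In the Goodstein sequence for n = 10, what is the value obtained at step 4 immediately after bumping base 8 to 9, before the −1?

G_0 = 10. HB_4(10) = 2·4 + 2. Bump = 12. G_1 = 11.
G_1 = 11. HB_5(11) = 2·5 + 1. Bump = 13. G_2 = 12.
G_2 = 12. HB_6(12) = 2·6. Bump = 14. G_3 = 13.
G_3 = 13. HB_7(13) = 7 + 6. Bump = 14. G_4 = 13.

14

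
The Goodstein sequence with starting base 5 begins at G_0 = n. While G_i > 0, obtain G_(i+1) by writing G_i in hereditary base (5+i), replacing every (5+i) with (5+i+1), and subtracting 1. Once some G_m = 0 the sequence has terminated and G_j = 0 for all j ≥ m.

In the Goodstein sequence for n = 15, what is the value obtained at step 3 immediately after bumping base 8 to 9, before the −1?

[0] 15 ≡ 3·5 (base 5). Lift 6: 18. −1: 17.
[1] 17 ≡ 2·6 + 5 (base 6). Lift 7: 19. −1: 18.
[2] 18 ≡ 2·7 + 4 (base 7). Lift 8: 20. −1: 19.
[3] 19 ≡ 2·8 + 3 (base 8). Lift 9: 21. −1: 20.

21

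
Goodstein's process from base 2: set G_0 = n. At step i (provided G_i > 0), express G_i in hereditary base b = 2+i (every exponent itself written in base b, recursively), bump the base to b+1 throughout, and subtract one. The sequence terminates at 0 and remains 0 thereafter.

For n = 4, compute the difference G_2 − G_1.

4 —HB2→ 2^2 —bump→ 3^3 = 27 —(−1)→ 26
26 —HB3→ 2·3^2 + 2·3 + 2 —bump→ 2·4^2 + 2·4 + 2 = 42 —(−1)→ 41

15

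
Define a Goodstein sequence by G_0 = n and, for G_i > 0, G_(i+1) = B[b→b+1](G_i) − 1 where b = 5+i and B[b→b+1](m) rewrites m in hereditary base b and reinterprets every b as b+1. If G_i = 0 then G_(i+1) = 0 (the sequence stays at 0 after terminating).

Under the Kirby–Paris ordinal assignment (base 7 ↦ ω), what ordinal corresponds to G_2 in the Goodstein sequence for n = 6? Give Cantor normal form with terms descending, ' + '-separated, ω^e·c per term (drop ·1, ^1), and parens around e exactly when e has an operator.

6

i=0: 6 = 5 + 1 (b=5); 5→6: 6 + 1 = 7; 7−1 = 6
i=1: 6 = 6 (b=6); 6→7: 7 = 7; 7−1 = 6
i=2: 6 = 6 (b=7); 7→8: 6 = 6; 6−1 = 5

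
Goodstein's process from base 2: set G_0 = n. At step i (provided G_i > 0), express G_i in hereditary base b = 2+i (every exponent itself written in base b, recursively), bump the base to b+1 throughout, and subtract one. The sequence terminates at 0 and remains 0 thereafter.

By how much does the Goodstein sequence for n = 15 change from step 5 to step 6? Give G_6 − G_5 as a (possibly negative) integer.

[0] 15 ≡ 2^(2 + 1) + 2^2 + 2 + 1 (base 2). Lift 3: 112. −1: 111.
[1] 111 ≡ 3^(3 + 1) + 3^3 + 3 (base 3). Lift 4: 1284. −1: 1283.
[2] 1283 ≡ 4^(4 + 1) + 4^4 + 3 (base 4). Lift 5: 18753. −1: 18752.
[3] 18752 ≡ 5^(5 + 1) + 5^5 + 2 (base 5). Lift 6: 326594. −1: 326593.
[4] 326593 ≡ 6^(6 + 1) + 6^6 + 1 (base 6). Lift 7: 6588345. −1: 6588344.
[5] 6588344 ≡ 7^(7 + 1) + 7^7 (base 7). Lift 8: 150994944. −1: 150994943.

144406599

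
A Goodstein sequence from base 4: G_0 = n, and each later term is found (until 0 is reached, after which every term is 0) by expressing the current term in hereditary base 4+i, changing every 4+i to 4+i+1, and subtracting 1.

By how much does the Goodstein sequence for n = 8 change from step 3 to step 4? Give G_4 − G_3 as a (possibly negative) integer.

(0) 8|_4 = 2·4 ↦ 2·5|_5 = 10 ⇒ 9
(1) 9|_5 = 5 + 4 ↦ 6 + 4|_6 = 10 ⇒ 9
(2) 9|_6 = 6 + 3 ↦ 7 + 3|_7 = 10 ⇒ 9
(3) 9|_7 = 7 + 2 ↦ 8 + 2|_8 = 10 ⇒ 9

0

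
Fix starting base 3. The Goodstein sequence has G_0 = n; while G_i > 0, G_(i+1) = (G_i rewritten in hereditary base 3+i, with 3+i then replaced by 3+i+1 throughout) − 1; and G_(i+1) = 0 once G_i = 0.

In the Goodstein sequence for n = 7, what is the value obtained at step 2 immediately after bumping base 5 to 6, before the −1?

i=0: 7 = 2·3 + 1 (b=3); 3→4: 2·4 + 1 = 9; 9−1 = 8
i=1: 8 = 2·4 (b=4); 4→5: 2·5 = 10; 10−1 = 9
i=2: 9 = 5 + 4 (b=5); 5→6: 6 + 4 = 10; 10−1 = 9

10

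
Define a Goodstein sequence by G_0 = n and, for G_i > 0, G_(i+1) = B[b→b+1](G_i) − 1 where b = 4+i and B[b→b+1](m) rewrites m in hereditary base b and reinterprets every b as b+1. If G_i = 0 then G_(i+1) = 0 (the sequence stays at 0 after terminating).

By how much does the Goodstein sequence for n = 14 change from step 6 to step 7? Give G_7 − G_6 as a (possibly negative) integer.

[0] 14 ≡ 3·4 + 2 (base 4). Lift 5: 17. −1: 16.
[1] 16 ≡ 3·5 + 1 (base 5). Lift 6: 19. −1: 18.
[2] 18 ≡ 3·6 (base 6). Lift 7: 21. −1: 20.
[3] 20 ≡ 2·7 + 6 (base 7). Lift 8: 22. −1: 21.
[4] 21 ≡ 2·8 + 5 (base 8). Lift 9: 23. −1: 22.
[5] 22 ≡ 2·9 + 4 (base 9). Lift 10: 24. −1: 23.
[6] 23 ≡ 2·10 + 3 (base 10). Lift 11: 25. −1: 24.

1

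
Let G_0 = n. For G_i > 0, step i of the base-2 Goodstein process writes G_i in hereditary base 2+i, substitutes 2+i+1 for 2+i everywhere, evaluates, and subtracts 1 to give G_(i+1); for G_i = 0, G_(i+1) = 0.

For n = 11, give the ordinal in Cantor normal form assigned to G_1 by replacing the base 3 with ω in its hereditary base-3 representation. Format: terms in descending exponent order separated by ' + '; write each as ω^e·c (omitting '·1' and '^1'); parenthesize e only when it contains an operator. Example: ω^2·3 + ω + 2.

ω^(ω + 1) + ω

G_0=11  [base 2] 2^(2 + 1) + 2 + 1  →[2↦3]→  3^(3 + 1) + 3 + 1 = 85  −1 ⇒ G_1=84
G_1=84  [base 3] 3^(3 + 1) + 3  →[3↦4]→  4^(4 + 1) + 4 = 1028  −1 ⇒ G_2=1027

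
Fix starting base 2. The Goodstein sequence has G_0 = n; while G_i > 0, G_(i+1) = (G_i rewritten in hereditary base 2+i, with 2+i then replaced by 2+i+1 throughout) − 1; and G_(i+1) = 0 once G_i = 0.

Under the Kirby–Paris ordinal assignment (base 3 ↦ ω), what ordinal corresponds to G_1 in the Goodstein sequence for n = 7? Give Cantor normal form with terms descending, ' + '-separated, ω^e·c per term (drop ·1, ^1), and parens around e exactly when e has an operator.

G_0=7  [base 2] 2^2 + 2 + 1  →[2↦3]→  3^3 + 3 + 1 = 31  −1 ⇒ G_1=30
G_1=30  [base 3] 3^3 + 3  →[3↦4]→  4^4 + 4 = 260  −1 ⇒ G_2=259

ω^ω + ω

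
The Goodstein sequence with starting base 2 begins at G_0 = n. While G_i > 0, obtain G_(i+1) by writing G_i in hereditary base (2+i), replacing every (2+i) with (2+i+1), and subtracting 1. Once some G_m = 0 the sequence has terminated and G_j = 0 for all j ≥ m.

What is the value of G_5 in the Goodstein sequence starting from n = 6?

98039

G_0=6  [base 2] 2^2 + 2  →[2↦3]→  3^3 + 3 = 30  −1 ⇒ G_1=29
G_1=29  [base 3] 3^3 + 2  →[3↦4]→  4^4 + 2 = 258  −1 ⇒ G_2=257
G_2=257  [base 4] 4^4 + 1  →[4↦5]→  5^5 + 1 = 3126  −1 ⇒ G_3=3125
G_3=3125  [base 5] 5^5  →[5↦6]→  6^6 = 46656  −1 ⇒ G_4=46655
G_4=46655  [base 6] 5·6^5 + 5·6^4 + 5·6^3 + 5·6^2 + 5·6 + 5  →[6↦7]→  5·7^5 + 5·7^4 + 5·7^3 + 5·7^2 + 5·7 + 5 = 98040  −1 ⇒ G_5=98039
G_5=98039  [base 7] 5·7^5 + 5·7^4 + 5·7^3 + 5·7^2 + 5·7 + 4  →[7↦8]→  5·8^5 + 5·8^4 + 5·8^3 + 5·8^2 + 5·8 + 4 = 187244  −1 ⇒ G_6=187243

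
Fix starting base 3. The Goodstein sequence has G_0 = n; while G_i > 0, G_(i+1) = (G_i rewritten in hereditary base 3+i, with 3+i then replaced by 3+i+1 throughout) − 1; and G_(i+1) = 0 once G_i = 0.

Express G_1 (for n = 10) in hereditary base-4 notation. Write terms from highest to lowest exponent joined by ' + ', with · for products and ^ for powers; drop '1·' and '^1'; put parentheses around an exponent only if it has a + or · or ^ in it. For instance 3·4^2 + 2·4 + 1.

4^2

10 —HB3→ 3^2 + 1 —bump→ 4^2 + 1 = 17 —(−1)→ 16
16 —HB4→ 4^2 —bump→ 5^2 = 25 —(−1)→ 24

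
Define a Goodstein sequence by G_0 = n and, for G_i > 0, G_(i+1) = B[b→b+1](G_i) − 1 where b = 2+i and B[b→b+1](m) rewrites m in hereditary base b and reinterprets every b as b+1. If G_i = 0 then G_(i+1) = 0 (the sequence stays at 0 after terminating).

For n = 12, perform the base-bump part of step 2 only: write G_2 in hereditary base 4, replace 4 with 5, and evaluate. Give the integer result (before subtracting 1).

(0) 12|_2 = 2^(2 + 1) + 2^2 ↦ 3^(3 + 1) + 3^3|_3 = 108 ⇒ 107
(1) 107|_3 = 3^(3 + 1) + 2·3^2 + 2·3 + 2 ↦ 4^(4 + 1) + 2·4^2 + 2·4 + 2|_4 = 1066 ⇒ 1065

15686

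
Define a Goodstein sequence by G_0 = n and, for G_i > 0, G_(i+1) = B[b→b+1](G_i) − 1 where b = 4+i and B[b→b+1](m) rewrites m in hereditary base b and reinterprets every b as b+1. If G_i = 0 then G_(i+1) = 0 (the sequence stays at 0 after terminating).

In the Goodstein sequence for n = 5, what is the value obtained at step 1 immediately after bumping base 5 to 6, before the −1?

6

i=0: 5 = 4 + 1 (b=4); 4→5: 5 + 1 = 6; 6−1 = 5
i=1: 5 = 5 (b=5); 5→6: 6 = 6; 6−1 = 5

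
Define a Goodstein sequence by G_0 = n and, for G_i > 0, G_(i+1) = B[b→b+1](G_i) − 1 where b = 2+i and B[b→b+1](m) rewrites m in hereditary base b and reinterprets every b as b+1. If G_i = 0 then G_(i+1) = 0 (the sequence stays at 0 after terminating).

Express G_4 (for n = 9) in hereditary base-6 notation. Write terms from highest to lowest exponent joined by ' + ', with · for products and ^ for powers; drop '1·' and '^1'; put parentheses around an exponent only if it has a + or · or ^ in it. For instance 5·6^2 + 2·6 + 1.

(0) 9|_2 = 2^(2 + 1) + 1 ↦ 3^(3 + 1) + 1|_3 = 82 ⇒ 81
(1) 81|_3 = 3^(3 + 1) ↦ 4^(4 + 1)|_4 = 1024 ⇒ 1023
(2) 1023|_4 = 3·4^4 + 3·4^3 + 3·4^2 + 3·4 + 3 ↦ 3·5^5 + 3·5^3 + 3·5^2 + 3·5 + 3|_5 = 9843 ⇒ 9842
(3) 9842|_5 = 3·5^5 + 3·5^3 + 3·5^2 + 3·5 + 2 ↦ 3·6^6 + 3·6^3 + 3·6^2 + 3·6 + 2|_6 = 140744 ⇒ 140743
(4) 140743|_6 = 3·6^6 + 3·6^3 + 3·6^2 + 3·6 + 1 ↦ 3·7^7 + 3·7^3 + 3·7^2 + 3·7 + 1|_7 = 2471827 ⇒ 2471826

3·6^6 + 3·6^3 + 3·6^2 + 3·6 + 1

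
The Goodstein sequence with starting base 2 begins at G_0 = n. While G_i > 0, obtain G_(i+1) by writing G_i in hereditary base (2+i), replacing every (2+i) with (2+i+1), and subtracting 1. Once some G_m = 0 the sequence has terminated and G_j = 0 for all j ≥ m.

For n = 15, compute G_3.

i=0: 15 = 2^(2 + 1) + 2^2 + 2 + 1 (b=2); 2→3: 3^(3 + 1) + 3^3 + 3 + 1 = 112; 112−1 = 111
i=1: 111 = 3^(3 + 1) + 3^3 + 3 (b=3); 3→4: 4^(4 + 1) + 4^4 + 4 = 1284; 1284−1 = 1283
i=2: 1283 = 4^(4 + 1) + 4^4 + 3 (b=4); 4→5: 5^(5 + 1) + 5^5 + 3 = 18753; 18753−1 = 18752
i=3: 18752 = 5^(5 + 1) + 5^5 + 2 (b=5); 5→6: 6^(6 + 1) + 6^6 + 2 = 326594; 326594−1 = 326593

18752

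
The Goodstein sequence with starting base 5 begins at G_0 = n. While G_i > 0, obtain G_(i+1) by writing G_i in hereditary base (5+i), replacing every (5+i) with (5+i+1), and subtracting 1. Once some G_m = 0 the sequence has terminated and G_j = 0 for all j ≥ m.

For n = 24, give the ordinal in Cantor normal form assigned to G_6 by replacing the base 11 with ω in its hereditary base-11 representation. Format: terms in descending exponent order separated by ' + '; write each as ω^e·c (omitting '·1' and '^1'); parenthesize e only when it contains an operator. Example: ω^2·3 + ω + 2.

ω·3 + 8

i=0: 24 = 4·5 + 4 (b=5); 5→6: 4·6 + 4 = 28; 28−1 = 27
i=1: 27 = 4·6 + 3 (b=6); 6→7: 4·7 + 3 = 31; 31−1 = 30
i=2: 30 = 4·7 + 2 (b=7); 7→8: 4·8 + 2 = 34; 34−1 = 33
i=3: 33 = 4·8 + 1 (b=8); 8→9: 4·9 + 1 = 37; 37−1 = 36
i=4: 36 = 4·9 (b=9); 9→10: 4·10 = 40; 40−1 = 39
i=5: 39 = 3·10 + 9 (b=10); 10→11: 3·11 + 9 = 42; 42−1 = 41
i=6: 41 = 3·11 + 8 (b=11); 11→12: 3·12 + 8 = 44; 44−1 = 43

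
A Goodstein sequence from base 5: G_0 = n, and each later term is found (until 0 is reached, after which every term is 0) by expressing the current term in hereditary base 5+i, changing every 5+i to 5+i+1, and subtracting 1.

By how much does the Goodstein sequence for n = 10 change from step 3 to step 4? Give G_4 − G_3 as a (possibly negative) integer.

0

10 —HB5→ 2·5 —bump→ 2·6 = 12 —(−1)→ 11
11 —HB6→ 6 + 5 —bump→ 7 + 5 = 12 —(−1)→ 11
11 —HB7→ 7 + 4 —bump→ 8 + 4 = 12 —(−1)→ 11
11 —HB8→ 8 + 3 —bump→ 9 + 3 = 12 —(−1)→ 11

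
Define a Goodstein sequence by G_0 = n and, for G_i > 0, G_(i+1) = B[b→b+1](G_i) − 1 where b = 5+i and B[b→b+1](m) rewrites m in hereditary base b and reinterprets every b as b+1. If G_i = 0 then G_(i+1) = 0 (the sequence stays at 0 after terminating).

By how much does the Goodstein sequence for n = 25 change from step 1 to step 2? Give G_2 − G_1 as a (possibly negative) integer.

25 —HB5→ 5^2 —bump→ 6^2 = 36 —(−1)→ 35
35 —HB6→ 5·6 + 5 —bump→ 5·7 + 5 = 40 —(−1)→ 39

4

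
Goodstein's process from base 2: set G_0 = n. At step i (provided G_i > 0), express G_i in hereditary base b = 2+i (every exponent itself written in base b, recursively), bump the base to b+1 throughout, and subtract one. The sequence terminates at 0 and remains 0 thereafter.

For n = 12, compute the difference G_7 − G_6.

G_0=12  [base 2] 2^(2 + 1) + 2^2  →[2↦3]→  3^(3 + 1) + 3^3 = 108  −1 ⇒ G_1=107
G_1=107  [base 3] 3^(3 + 1) + 2·3^2 + 2·3 + 2  →[3↦4]→  4^(4 + 1) + 2·4^2 + 2·4 + 2 = 1066  −1 ⇒ G_2=1065
G_2=1065  [base 4] 4^(4 + 1) + 2·4^2 + 2·4 + 1  →[4↦5]→  5^(5 + 1) + 2·5^2 + 2·5 + 1 = 15686  −1 ⇒ G_3=15685
G_3=15685  [base 5] 5^(5 + 1) + 2·5^2 + 2·5  →[5↦6]→  6^(6 + 1) + 2·6^2 + 2·6 = 280020  −1 ⇒ G_4=280019
G_4=280019  [base 6] 6^(6 + 1) + 2·6^2 + 6 + 5  →[6↦7]→  7^(7 + 1) + 2·7^2 + 7 + 5 = 5764911  −1 ⇒ G_5=5764910
G_5=5764910  [base 7] 7^(7 + 1) + 2·7^2 + 7 + 4  →[7↦8]→  8^(8 + 1) + 2·8^2 + 8 + 4 = 134217868  −1 ⇒ G_6=134217867
G_6=134217867  [base 8] 8^(8 + 1) + 2·8^2 + 8 + 3  →[8↦9]→  9^(9 + 1) + 2·9^2 + 9 + 3 = 3486784575  −1 ⇒ G_7=3486784574

3352566707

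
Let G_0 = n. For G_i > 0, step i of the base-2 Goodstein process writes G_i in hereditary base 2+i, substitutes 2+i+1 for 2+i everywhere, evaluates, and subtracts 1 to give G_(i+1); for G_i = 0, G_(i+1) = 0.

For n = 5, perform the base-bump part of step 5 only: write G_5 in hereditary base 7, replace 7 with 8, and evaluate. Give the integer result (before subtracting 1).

1752

(0) 5|_2 = 2^2 + 1 ↦ 3^3 + 1|_3 = 28 ⇒ 27
(1) 27|_3 = 3^3 ↦ 4^4|_4 = 256 ⇒ 255
(2) 255|_4 = 3·4^3 + 3·4^2 + 3·4 + 3 ↦ 3·5^3 + 3·5^2 + 3·5 + 3|_5 = 468 ⇒ 467
(3) 467|_5 = 3·5^3 + 3·5^2 + 3·5 + 2 ↦ 3·6^3 + 3·6^2 + 3·6 + 2|_6 = 776 ⇒ 775
(4) 775|_6 = 3·6^3 + 3·6^2 + 3·6 + 1 ↦ 3·7^3 + 3·7^2 + 3·7 + 1|_7 = 1198 ⇒ 1197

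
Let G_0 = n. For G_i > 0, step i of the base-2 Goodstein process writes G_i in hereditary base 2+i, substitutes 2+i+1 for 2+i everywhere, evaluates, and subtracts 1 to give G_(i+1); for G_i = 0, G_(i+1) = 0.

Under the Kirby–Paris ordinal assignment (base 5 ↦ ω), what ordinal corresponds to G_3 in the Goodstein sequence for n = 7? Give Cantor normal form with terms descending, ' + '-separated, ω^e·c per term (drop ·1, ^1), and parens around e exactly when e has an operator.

ω^ω + 2

step 0: 7 = 2^2 + 2 + 1; sub 3 for 2: 3^3 + 3 + 1; = 31; G_1 = 31−1 = 30
step 1: 30 = 3^3 + 3; sub 4 for 3: 4^4 + 4; = 260; G_2 = 260−1 = 259
step 2: 259 = 4^4 + 3; sub 5 for 4: 5^5 + 3; = 3128; G_3 = 3128−1 = 3127
step 3: 3127 = 5^5 + 2; sub 6 for 5: 6^6 + 2; = 46658; G_4 = 46658−1 = 46657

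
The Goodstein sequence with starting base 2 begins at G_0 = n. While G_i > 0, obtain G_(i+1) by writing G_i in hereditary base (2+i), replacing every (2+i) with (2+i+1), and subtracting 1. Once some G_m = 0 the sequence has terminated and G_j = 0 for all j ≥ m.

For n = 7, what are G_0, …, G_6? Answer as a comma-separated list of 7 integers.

7, 30, 259, 3127, 46657, 823543, 16777215

i=0: 7 = 2^2 + 2 + 1 (b=2); 2→3: 3^3 + 3 + 1 = 31; 31−1 = 30
i=1: 30 = 3^3 + 3 (b=3); 3→4: 4^4 + 4 = 260; 260−1 = 259
i=2: 259 = 4^4 + 3 (b=4); 4→5: 5^5 + 3 = 3128; 3128−1 = 3127
i=3: 3127 = 5^5 + 2 (b=5); 5→6: 6^6 + 2 = 46658; 46658−1 = 46657
i=4: 46657 = 6^6 + 1 (b=6); 6→7: 7^7 + 1 = 823544; 823544−1 = 823543
i=5: 823543 = 7^7 (b=7); 7→8: 8^8 = 16777216; 16777216−1 = 16777215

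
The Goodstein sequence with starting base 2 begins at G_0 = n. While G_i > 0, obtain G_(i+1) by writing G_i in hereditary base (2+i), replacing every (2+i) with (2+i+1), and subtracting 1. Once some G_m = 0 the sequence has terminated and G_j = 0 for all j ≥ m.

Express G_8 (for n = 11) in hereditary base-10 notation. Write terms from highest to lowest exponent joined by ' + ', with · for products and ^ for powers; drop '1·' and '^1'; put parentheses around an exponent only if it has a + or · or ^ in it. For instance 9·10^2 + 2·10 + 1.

7·10^10 + 7·10^7 + 7·10^6 + 7·10^5 + 7·10^4 + 7·10^3 + 7·10^2 + 7·10 + 5

G_0 = 11. HB_2(11) = 2^(2 + 1) + 2 + 1. Bump = 85. G_1 = 84.
G_1 = 84. HB_3(84) = 3^(3 + 1) + 3. Bump = 1028. G_2 = 1027.
G_2 = 1027. HB_4(1027) = 4^(4 + 1) + 3. Bump = 15628. G_3 = 15627.
G_3 = 15627. HB_5(15627) = 5^(5 + 1) + 2. Bump = 279938. G_4 = 279937.
G_4 = 279937. HB_6(279937) = 6^(6 + 1) + 1. Bump = 5764802. G_5 = 5764801.
G_5 = 5764801. HB_7(5764801) = 7^(7 + 1). Bump = 134217728. G_6 = 134217727.
G_6 = 134217727. HB_8(134217727) = 7·8^8 + 7·8^7 + 7·8^6 + 7·8^5 + 7·8^4 + 7·8^3 + 7·8^2 + 7·8 + 7. Bump = 2749609303. G_7 = 2749609302.
G_7 = 2749609302. HB_9(2749609302) = 7·9^9 + 7·9^7 + 7·9^6 + 7·9^5 + 7·9^4 + 7·9^3 + 7·9^2 + 7·9 + 6. Bump = 70077777776. G_8 = 70077777775.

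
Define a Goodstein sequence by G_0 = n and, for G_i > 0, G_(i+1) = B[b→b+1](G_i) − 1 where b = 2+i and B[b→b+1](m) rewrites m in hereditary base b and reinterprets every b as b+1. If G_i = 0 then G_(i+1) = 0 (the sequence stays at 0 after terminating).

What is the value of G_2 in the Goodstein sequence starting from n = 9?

9 —HB2→ 2^(2 + 1) + 1 —bump→ 3^(3 + 1) + 1 = 82 —(−1)→ 81
81 —HB3→ 3^(3 + 1) —bump→ 4^(4 + 1) = 1024 —(−1)→ 1023

1023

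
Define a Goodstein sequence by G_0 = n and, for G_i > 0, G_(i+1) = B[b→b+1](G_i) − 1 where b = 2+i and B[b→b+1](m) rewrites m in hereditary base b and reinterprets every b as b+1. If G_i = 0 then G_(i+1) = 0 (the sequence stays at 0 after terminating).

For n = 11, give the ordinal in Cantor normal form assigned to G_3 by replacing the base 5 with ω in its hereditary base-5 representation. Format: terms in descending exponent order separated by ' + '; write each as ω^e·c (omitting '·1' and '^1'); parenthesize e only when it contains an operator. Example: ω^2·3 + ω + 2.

ω^(ω + 1) + 2

G_0=11  [base 2] 2^(2 + 1) + 2 + 1  →[2↦3]→  3^(3 + 1) + 3 + 1 = 85  −1 ⇒ G_1=84
G_1=84  [base 3] 3^(3 + 1) + 3  →[3↦4]→  4^(4 + 1) + 4 = 1028  −1 ⇒ G_2=1027
G_2=1027  [base 4] 4^(4 + 1) + 3  →[4↦5]→  5^(5 + 1) + 3 = 15628  −1 ⇒ G_3=15627
G_3=15627  [base 5] 5^(5 + 1) + 2  →[5↦6]→  6^(6 + 1) + 2 = 279938  −1 ⇒ G_4=279937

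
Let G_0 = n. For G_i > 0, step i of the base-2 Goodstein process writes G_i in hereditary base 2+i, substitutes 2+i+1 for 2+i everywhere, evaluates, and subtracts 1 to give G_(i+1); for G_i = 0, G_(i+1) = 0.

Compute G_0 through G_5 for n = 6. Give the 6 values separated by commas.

6, 29, 257, 3125, 46655, 98039

[0] 6 ≡ 2^2 + 2 (base 2). Lift 3: 30. −1: 29.
[1] 29 ≡ 3^3 + 2 (base 3). Lift 4: 258. −1: 257.
[2] 257 ≡ 4^4 + 1 (base 4). Lift 5: 3126. −1: 3125.
[3] 3125 ≡ 5^5 (base 5). Lift 6: 46656. −1: 46655.
[4] 46655 ≡ 5·6^5 + 5·6^4 + 5·6^3 + 5·6^2 + 5·6 + 5 (base 6). Lift 7: 98040. −1: 98039.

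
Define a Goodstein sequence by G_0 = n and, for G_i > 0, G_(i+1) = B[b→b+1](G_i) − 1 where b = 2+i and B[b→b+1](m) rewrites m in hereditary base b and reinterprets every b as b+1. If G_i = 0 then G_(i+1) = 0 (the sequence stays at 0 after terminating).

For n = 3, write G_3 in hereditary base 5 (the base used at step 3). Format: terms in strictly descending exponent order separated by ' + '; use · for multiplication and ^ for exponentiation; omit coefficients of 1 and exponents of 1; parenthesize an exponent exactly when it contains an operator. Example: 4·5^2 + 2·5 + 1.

2

G_0 = 3. HB_2(3) = 2 + 1. Bump = 4. G_1 = 3.
G_1 = 3. HB_3(3) = 3. Bump = 4. G_2 = 3.
G_2 = 3. HB_4(3) = 3. Bump = 3. G_3 = 2.
G_3 = 2. HB_5(2) = 2. Bump = 2. G_4 = 1.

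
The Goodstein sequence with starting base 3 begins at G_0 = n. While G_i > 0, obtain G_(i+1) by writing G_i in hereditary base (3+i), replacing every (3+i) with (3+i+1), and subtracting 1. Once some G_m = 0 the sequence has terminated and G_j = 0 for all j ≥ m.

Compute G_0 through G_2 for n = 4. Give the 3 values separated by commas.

4, 4, 4

i=0: 4 = 3 + 1 (b=3); 3→4: 4 + 1 = 5; 5−1 = 4
i=1: 4 = 4 (b=4); 4→5: 5 = 5; 5−1 = 4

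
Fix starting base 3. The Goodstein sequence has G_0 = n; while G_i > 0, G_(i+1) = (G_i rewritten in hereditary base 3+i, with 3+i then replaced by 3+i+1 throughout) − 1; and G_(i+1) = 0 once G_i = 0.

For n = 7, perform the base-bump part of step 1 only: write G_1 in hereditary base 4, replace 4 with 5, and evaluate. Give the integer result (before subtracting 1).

base 3: 7 = 2·3 + 1; at 4: 2·4 + 1 = 9; next = 8
base 4: 8 = 2·4; at 5: 2·5 = 10; next = 9

10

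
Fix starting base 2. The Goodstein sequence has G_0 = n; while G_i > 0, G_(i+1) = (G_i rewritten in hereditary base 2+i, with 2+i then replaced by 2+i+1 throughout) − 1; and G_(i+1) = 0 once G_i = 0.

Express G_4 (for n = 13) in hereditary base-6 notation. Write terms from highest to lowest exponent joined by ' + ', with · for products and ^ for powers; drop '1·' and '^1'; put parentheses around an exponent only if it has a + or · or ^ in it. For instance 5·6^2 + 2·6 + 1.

6^(6 + 1) + 3·6^3 + 3·6^2 + 3·6 + 1

base 2: 13 = 2^(2 + 1) + 2^2 + 1; at 3: 3^(3 + 1) + 3^3 + 1 = 109; next = 108
base 3: 108 = 3^(3 + 1) + 3^3; at 4: 4^(4 + 1) + 4^4 = 1280; next = 1279
base 4: 1279 = 4^(4 + 1) + 3·4^3 + 3·4^2 + 3·4 + 3; at 5: 5^(5 + 1) + 3·5^3 + 3·5^2 + 3·5 + 3 = 16093; next = 16092
base 5: 16092 = 5^(5 + 1) + 3·5^3 + 3·5^2 + 3·5 + 2; at 6: 6^(6 + 1) + 3·6^3 + 3·6^2 + 3·6 + 2 = 280712; next = 280711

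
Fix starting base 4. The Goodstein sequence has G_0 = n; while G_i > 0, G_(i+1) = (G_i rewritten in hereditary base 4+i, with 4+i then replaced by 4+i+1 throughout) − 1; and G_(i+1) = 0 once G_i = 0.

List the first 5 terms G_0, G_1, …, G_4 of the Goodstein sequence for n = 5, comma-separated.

5, 5, 5, 4, 3

G_0 = 5. HB_4(5) = 4 + 1. Bump = 6. G_1 = 5.
G_1 = 5. HB_5(5) = 5. Bump = 6. G_2 = 5.
G_2 = 5. HB_6(5) = 5. Bump = 5. G_3 = 4.
G_3 = 4. HB_7(4) = 4. Bump = 4. G_4 = 3.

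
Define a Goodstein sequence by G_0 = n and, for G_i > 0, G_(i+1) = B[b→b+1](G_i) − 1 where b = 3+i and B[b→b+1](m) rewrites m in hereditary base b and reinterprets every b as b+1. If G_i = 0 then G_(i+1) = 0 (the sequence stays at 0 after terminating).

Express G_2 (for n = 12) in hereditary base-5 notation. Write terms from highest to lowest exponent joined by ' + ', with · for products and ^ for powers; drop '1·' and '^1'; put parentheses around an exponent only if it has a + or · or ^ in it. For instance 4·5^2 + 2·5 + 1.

12 —HB3→ 3^2 + 3 —bump→ 4^2 + 4 = 20 —(−1)→ 19
19 —HB4→ 4^2 + 3 —bump→ 5^2 + 3 = 28 —(−1)→ 27
27 —HB5→ 5^2 + 2 —bump→ 6^2 + 2 = 38 —(−1)→ 37

5^2 + 2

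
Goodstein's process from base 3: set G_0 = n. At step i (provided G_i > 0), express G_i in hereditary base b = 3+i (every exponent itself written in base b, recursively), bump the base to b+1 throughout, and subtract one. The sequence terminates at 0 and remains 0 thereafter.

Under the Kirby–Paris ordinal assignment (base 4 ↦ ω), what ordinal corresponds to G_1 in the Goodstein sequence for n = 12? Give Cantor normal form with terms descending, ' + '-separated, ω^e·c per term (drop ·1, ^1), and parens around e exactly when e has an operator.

ω^2 + 3

i=0: 12 = 3^2 + 3 (b=3); 3→4: 4^2 + 4 = 20; 20−1 = 19
i=1: 19 = 4^2 + 3 (b=4); 4→5: 5^2 + 3 = 28; 28−1 = 27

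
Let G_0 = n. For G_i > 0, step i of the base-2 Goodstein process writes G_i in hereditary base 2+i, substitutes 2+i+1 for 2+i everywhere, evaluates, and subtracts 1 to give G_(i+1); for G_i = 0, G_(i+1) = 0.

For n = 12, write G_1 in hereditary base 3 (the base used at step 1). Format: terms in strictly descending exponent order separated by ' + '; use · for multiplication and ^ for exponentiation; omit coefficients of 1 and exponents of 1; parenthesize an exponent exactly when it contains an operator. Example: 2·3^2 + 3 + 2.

[0] 12 ≡ 2^(2 + 1) + 2^2 (base 2). Lift 3: 108. −1: 107.
[1] 107 ≡ 3^(3 + 1) + 2·3^2 + 2·3 + 2 (base 3). Lift 4: 1066. −1: 1065.

3^(3 + 1) + 2·3^2 + 2·3 + 2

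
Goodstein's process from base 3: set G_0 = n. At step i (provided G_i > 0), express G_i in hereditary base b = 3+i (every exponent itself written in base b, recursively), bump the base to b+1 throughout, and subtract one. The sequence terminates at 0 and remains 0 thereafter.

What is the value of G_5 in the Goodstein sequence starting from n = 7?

9

[0] 7 ≡ 2·3 + 1 (base 3). Lift 4: 9. −1: 8.
[1] 8 ≡ 2·4 (base 4). Lift 5: 10. −1: 9.
[2] 9 ≡ 5 + 4 (base 5). Lift 6: 10. −1: 9.
[3] 9 ≡ 6 + 3 (base 6). Lift 7: 10. −1: 9.
[4] 9 ≡ 7 + 2 (base 7). Lift 8: 10. −1: 9.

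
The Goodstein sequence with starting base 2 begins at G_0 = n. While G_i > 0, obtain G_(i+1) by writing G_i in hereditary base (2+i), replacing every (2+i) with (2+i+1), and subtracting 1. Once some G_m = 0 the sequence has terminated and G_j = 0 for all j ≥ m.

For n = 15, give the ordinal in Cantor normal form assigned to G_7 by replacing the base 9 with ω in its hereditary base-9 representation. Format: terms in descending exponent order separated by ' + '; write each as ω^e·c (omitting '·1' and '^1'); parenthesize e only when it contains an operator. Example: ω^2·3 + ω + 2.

G_0 = 15. HB_2(15) = 2^(2 + 1) + 2^2 + 2 + 1. Bump = 112. G_1 = 111.
G_1 = 111. HB_3(111) = 3^(3 + 1) + 3^3 + 3. Bump = 1284. G_2 = 1283.
G_2 = 1283. HB_4(1283) = 4^(4 + 1) + 4^4 + 3. Bump = 18753. G_3 = 18752.
G_3 = 18752. HB_5(18752) = 5^(5 + 1) + 5^5 + 2. Bump = 326594. G_4 = 326593.
G_4 = 326593. HB_6(326593) = 6^(6 + 1) + 6^6 + 1. Bump = 6588345. G_5 = 6588344.
G_5 = 6588344. HB_7(6588344) = 7^(7 + 1) + 7^7. Bump = 150994944. G_6 = 150994943.
G_6 = 150994943. HB_8(150994943) = 8^(8 + 1) + 7·8^7 + 7·8^6 + 7·8^5 + 7·8^4 + 7·8^3 + 7·8^2 + 7·8 + 7. Bump = 3524450281. G_7 = 3524450280.

ω^(ω + 1) + ω^7·7 + ω^6·7 + ω^5·7 + ω^4·7 + ω^3·7 + ω^2·7 + ω·7 + 6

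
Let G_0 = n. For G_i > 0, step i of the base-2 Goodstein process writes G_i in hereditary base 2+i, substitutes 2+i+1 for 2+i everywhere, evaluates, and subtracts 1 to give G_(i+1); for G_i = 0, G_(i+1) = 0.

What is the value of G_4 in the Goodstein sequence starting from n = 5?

775

G_0 = 5. HB_2(5) = 2^2 + 1. Bump = 28. G_1 = 27.
G_1 = 27. HB_3(27) = 3^3. Bump = 256. G_2 = 255.
G_2 = 255. HB_4(255) = 3·4^3 + 3·4^2 + 3·4 + 3. Bump = 468. G_3 = 467.
G_3 = 467. HB_5(467) = 3·5^3 + 3·5^2 + 3·5 + 2. Bump = 776. G_4 = 775.
G_4 = 775. HB_6(775) = 3·6^3 + 3·6^2 + 3·6 + 1. Bump = 1198. G_5 = 1197.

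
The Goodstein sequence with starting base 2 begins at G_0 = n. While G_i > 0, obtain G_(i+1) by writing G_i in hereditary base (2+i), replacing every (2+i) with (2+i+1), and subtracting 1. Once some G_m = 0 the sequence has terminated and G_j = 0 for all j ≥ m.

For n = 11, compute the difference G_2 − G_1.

943

i=0: 11 = 2^(2 + 1) + 2 + 1 (b=2); 2→3: 3^(3 + 1) + 3 + 1 = 85; 85−1 = 84
i=1: 84 = 3^(3 + 1) + 3 (b=3); 3→4: 4^(4 + 1) + 4 = 1028; 1028−1 = 1027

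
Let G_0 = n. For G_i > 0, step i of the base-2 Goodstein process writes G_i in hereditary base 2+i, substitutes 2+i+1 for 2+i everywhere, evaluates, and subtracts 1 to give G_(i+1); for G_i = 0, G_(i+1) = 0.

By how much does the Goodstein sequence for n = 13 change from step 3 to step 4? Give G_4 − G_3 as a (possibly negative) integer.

264619

13 —HB2→ 2^(2 + 1) + 2^2 + 1 —bump→ 3^(3 + 1) + 3^3 + 1 = 109 —(−1)→ 108
108 —HB3→ 3^(3 + 1) + 3^3 —bump→ 4^(4 + 1) + 4^4 = 1280 —(−1)→ 1279
1279 —HB4→ 4^(4 + 1) + 3·4^3 + 3·4^2 + 3·4 + 3 —bump→ 5^(5 + 1) + 3·5^3 + 3·5^2 + 3·5 + 3 = 16093 —(−1)→ 16092
16092 —HB5→ 5^(5 + 1) + 3·5^3 + 3·5^2 + 3·5 + 2 —bump→ 6^(6 + 1) + 3·6^3 + 3·6^2 + 3·6 + 2 = 280712 —(−1)→ 280711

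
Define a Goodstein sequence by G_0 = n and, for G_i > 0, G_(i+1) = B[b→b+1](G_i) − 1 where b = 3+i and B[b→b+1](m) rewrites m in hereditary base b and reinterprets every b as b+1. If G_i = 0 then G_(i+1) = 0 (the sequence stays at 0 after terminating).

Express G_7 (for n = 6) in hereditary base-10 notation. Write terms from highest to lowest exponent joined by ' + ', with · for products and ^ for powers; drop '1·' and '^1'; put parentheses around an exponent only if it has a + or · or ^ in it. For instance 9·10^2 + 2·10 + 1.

5

base 3: 6 = 2·3; at 4: 2·4 = 8; next = 7
base 4: 7 = 4 + 3; at 5: 5 + 3 = 8; next = 7
base 5: 7 = 5 + 2; at 6: 6 + 2 = 8; next = 7
base 6: 7 = 6 + 1; at 7: 7 + 1 = 8; next = 7
base 7: 7 = 7; at 8: 8 = 8; next = 7
base 8: 7 = 7; at 9: 7 = 7; next = 6
base 9: 6 = 6; at 10: 6 = 6; next = 5
base 10: 5 = 5; at 11: 5 = 5; next = 4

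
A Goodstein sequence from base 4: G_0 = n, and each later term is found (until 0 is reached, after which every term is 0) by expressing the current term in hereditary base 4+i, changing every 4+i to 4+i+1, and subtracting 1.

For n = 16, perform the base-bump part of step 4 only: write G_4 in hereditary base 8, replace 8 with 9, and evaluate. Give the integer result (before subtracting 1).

37

G_0 = 16. HB_4(16) = 4^2. Bump = 25. G_1 = 24.
G_1 = 24. HB_5(24) = 4·5 + 4. Bump = 28. G_2 = 27.
G_2 = 27. HB_6(27) = 4·6 + 3. Bump = 31. G_3 = 30.
G_3 = 30. HB_7(30) = 4·7 + 2. Bump = 34. G_4 = 33.
G_4 = 33. HB_8(33) = 4·8 + 1. Bump = 37. G_5 = 36.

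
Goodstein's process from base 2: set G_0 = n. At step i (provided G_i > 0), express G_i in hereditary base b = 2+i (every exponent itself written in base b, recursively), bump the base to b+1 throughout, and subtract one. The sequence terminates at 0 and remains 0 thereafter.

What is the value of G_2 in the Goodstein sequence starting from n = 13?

(0) 13|_2 = 2^(2 + 1) + 2^2 + 1 ↦ 3^(3 + 1) + 3^3 + 1|_3 = 109 ⇒ 108
(1) 108|_3 = 3^(3 + 1) + 3^3 ↦ 4^(4 + 1) + 4^4|_4 = 1280 ⇒ 1279
(2) 1279|_4 = 4^(4 + 1) + 3·4^3 + 3·4^2 + 3·4 + 3 ↦ 5^(5 + 1) + 3·5^3 + 3·5^2 + 3·5 + 3|_5 = 16093 ⇒ 16092

1279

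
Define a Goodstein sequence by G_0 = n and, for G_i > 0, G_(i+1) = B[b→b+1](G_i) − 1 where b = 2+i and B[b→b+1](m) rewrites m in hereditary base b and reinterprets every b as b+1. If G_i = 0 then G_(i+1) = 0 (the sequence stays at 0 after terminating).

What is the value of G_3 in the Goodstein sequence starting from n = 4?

(0) 4|_2 = 2^2 ↦ 3^3|_3 = 27 ⇒ 26
(1) 26|_3 = 2·3^2 + 2·3 + 2 ↦ 2·4^2 + 2·4 + 2|_4 = 42 ⇒ 41
(2) 41|_4 = 2·4^2 + 2·4 + 1 ↦ 2·5^2 + 2·5 + 1|_5 = 61 ⇒ 60
(3) 60|_5 = 2·5^2 + 2·5 ↦ 2·6^2 + 2·6|_6 = 84 ⇒ 83

60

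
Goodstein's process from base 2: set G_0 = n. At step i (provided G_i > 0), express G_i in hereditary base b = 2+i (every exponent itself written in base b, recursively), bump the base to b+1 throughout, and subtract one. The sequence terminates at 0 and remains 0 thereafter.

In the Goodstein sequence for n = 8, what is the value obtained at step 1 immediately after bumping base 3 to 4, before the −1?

base 2: 8 = 2^(2 + 1); at 3: 3^(3 + 1) = 81; next = 80
base 3: 80 = 2·3^3 + 2·3^2 + 2·3 + 2; at 4: 2·4^4 + 2·4^2 + 2·4 + 2 = 554; next = 553

554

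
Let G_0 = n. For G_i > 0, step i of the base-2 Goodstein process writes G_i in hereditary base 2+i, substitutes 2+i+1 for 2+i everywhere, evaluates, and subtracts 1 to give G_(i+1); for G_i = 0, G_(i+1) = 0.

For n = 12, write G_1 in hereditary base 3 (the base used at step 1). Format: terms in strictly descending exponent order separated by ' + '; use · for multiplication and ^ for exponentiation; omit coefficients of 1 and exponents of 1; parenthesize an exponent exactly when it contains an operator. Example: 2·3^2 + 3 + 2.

3^(3 + 1) + 2·3^2 + 2·3 + 2

step 0: 12 = 2^(2 + 1) + 2^2; sub 3 for 2: 3^(3 + 1) + 3^3; = 108; G_1 = 108−1 = 107
step 1: 107 = 3^(3 + 1) + 2·3^2 + 2·3 + 2; sub 4 for 3: 4^(4 + 1) + 2·4^2 + 2·4 + 2; = 1066; G_2 = 1066−1 = 1065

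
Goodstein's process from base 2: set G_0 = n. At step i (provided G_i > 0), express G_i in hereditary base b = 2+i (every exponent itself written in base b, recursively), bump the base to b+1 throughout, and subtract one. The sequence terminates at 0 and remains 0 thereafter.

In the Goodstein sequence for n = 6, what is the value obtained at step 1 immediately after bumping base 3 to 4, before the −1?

258

step 0: 6 = 2^2 + 2; sub 3 for 2: 3^3 + 3; = 30; G_1 = 30−1 = 29
step 1: 29 = 3^3 + 2; sub 4 for 3: 4^4 + 2; = 258; G_2 = 258−1 = 257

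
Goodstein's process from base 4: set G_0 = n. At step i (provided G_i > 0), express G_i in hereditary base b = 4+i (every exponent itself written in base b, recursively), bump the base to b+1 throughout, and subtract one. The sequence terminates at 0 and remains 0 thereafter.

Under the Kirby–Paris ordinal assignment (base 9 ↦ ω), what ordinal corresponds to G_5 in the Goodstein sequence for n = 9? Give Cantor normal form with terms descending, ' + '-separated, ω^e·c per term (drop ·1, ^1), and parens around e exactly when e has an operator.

ω + 2

step 0: 9 = 2·4 + 1; sub 5 for 4: 2·5 + 1; = 11; G_1 = 11−1 = 10
step 1: 10 = 2·5; sub 6 for 5: 2·6; = 12; G_2 = 12−1 = 11
step 2: 11 = 6 + 5; sub 7 for 6: 7 + 5; = 12; G_3 = 12−1 = 11
step 3: 11 = 7 + 4; sub 8 for 7: 8 + 4; = 12; G_4 = 12−1 = 11
step 4: 11 = 8 + 3; sub 9 for 8: 9 + 3; = 12; G_5 = 12−1 = 11
step 5: 11 = 9 + 2; sub 10 for 9: 10 + 2; = 12; G_6 = 12−1 = 11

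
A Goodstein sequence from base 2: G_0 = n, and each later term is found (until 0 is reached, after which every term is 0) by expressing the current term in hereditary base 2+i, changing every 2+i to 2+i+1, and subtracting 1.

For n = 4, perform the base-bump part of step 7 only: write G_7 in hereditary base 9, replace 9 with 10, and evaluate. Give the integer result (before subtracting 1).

212

G_0 = 4. HB_2(4) = 2^2. Bump = 27. G_1 = 26.
G_1 = 26. HB_3(26) = 2·3^2 + 2·3 + 2. Bump = 42. G_2 = 41.
G_2 = 41. HB_4(41) = 2·4^2 + 2·4 + 1. Bump = 61. G_3 = 60.
G_3 = 60. HB_5(60) = 2·5^2 + 2·5. Bump = 84. G_4 = 83.
G_4 = 83. HB_6(83) = 2·6^2 + 6 + 5. Bump = 110. G_5 = 109.
G_5 = 109. HB_7(109) = 2·7^2 + 7 + 4. Bump = 140. G_6 = 139.
G_6 = 139. HB_8(139) = 2·8^2 + 8 + 3. Bump = 174. G_7 = 173.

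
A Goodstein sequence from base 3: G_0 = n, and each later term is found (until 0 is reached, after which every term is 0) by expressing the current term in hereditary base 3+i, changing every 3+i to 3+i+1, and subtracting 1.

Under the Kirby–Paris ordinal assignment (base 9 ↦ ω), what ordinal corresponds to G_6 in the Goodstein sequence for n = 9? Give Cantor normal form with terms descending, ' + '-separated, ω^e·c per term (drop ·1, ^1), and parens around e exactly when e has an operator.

ω·2 + 6

step 0: 9 = 3^2; sub 4 for 3: 4^2; = 16; G_1 = 16−1 = 15
step 1: 15 = 3·4 + 3; sub 5 for 4: 3·5 + 3; = 18; G_2 = 18−1 = 17
step 2: 17 = 3·5 + 2; sub 6 for 5: 3·6 + 2; = 20; G_3 = 20−1 = 19
step 3: 19 = 3·6 + 1; sub 7 for 6: 3·7 + 1; = 22; G_4 = 22−1 = 21
step 4: 21 = 3·7; sub 8 for 7: 3·8; = 24; G_5 = 24−1 = 23
step 5: 23 = 2·8 + 7; sub 9 for 8: 2·9 + 7; = 25; G_6 = 25−1 = 24
step 6: 24 = 2·9 + 6; sub 10 for 9: 2·10 + 6; = 26; G_7 = 26−1 = 25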